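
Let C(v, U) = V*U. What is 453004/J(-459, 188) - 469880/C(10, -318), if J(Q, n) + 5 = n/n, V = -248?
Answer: -1116487093/9858 ≈ -1.1326e+5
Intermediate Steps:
J(Q, n) = -4 (J(Q, n) = -5 + n/n = -5 + 1 = -4)
C(v, U) = -248*U
453004/J(-459, 188) - 469880/C(10, -318) = 453004/(-4) - 469880/((-248*(-318))) = 453004*(-¼) - 469880/78864 = -113251 - 469880*1/78864 = -113251 - 58735/9858 = -1116487093/9858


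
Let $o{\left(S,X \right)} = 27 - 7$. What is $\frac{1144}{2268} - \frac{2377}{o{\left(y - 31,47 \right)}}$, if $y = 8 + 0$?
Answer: $- \frac{1342039}{11340} \approx -118.35$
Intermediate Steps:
$y = 8$
$o{\left(S,X \right)} = 20$ ($o{\left(S,X \right)} = 27 - 7 = 20$)
$\frac{1144}{2268} - \frac{2377}{o{\left(y - 31,47 \right)}} = \frac{1144}{2268} - \frac{2377}{20} = 1144 \cdot \frac{1}{2268} - \frac{2377}{20} = \frac{286}{567} - \frac{2377}{20} = - \frac{1342039}{11340}$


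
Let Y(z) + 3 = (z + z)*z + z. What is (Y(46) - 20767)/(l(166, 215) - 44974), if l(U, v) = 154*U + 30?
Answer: 217/255 ≈ 0.85098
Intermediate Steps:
l(U, v) = 30 + 154*U
Y(z) = -3 + z + 2*z**2 (Y(z) = -3 + ((z + z)*z + z) = -3 + ((2*z)*z + z) = -3 + (2*z**2 + z) = -3 + (z + 2*z**2) = -3 + z + 2*z**2)
(Y(46) - 20767)/(l(166, 215) - 44974) = ((-3 + 46 + 2*46**2) - 20767)/((30 + 154*166) - 44974) = ((-3 + 46 + 2*2116) - 20767)/((30 + 25564) - 44974) = ((-3 + 46 + 4232) - 20767)/(25594 - 44974) = (4275 - 20767)/(-19380) = -16492*(-1/19380) = 217/255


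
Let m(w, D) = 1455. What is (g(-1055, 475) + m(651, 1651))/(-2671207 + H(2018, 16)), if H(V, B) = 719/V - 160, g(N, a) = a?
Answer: -3894740/5390817887 ≈ -0.00072248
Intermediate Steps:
H(V, B) = -160 + 719/V
(g(-1055, 475) + m(651, 1651))/(-2671207 + H(2018, 16)) = (475 + 1455)/(-2671207 + (-160 + 719/2018)) = 1930/(-2671207 + (-160 + 719*(1/2018))) = 1930/(-2671207 + (-160 + 719/2018)) = 1930/(-2671207 - 322161/2018) = 1930/(-5390817887/2018) = 1930*(-2018/5390817887) = -3894740/5390817887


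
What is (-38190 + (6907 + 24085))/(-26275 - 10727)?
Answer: 3599/18501 ≈ 0.19453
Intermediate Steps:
(-38190 + (6907 + 24085))/(-26275 - 10727) = (-38190 + 30992)/(-37002) = -7198*(-1/37002) = 3599/18501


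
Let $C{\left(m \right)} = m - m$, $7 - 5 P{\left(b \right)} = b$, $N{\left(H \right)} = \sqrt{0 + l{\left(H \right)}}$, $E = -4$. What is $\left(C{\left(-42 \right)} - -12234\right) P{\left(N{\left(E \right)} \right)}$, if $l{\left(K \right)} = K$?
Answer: $\frac{85638}{5} - \frac{24468 i}{5} \approx 17128.0 - 4893.6 i$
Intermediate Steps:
$N{\left(H \right)} = \sqrt{H}$ ($N{\left(H \right)} = \sqrt{0 + H} = \sqrt{H}$)
$P{\left(b \right)} = \frac{7}{5} - \frac{b}{5}$
$C{\left(m \right)} = 0$
$\left(C{\left(-42 \right)} - -12234\right) P{\left(N{\left(E \right)} \right)} = \left(0 - -12234\right) \left(\frac{7}{5} - \frac{\sqrt{-4}}{5}\right) = \left(0 + 12234\right) \left(\frac{7}{5} - \frac{2 i}{5}\right) = 12234 \left(\frac{7}{5} - \frac{2 i}{5}\right) = \frac{85638}{5} - \frac{24468 i}{5}$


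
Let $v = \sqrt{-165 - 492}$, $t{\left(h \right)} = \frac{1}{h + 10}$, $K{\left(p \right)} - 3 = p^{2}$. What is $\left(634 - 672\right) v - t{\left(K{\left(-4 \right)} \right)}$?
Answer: $- \frac{1}{29} - 114 i \sqrt{73} \approx -0.034483 - 974.02 i$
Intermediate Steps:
$K{\left(p \right)} = 3 + p^{2}$
$t{\left(h \right)} = \frac{1}{10 + h}$
$v = 3 i \sqrt{73}$ ($v = \sqrt{-657} = 3 i \sqrt{73} \approx 25.632 i$)
$\left(634 - 672\right) v - t{\left(K{\left(-4 \right)} \right)} = \left(634 - 672\right) 3 i \sqrt{73} - \frac{1}{10 + \left(3 + \left(-4\right)^{2}\right)} = - 38 \cdot 3 i \sqrt{73} - \frac{1}{10 + \left(3 + 16\right)} = - 114 i \sqrt{73} - \frac{1}{10 + 19} = - 114 i \sqrt{73} - \frac{1}{29} = - \frac{1}{29} - 114 i \sqrt{73}$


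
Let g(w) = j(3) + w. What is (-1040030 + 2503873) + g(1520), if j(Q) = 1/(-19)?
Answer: 27841896/19 ≈ 1.4654e+6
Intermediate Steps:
j(Q) = -1/19
g(w) = -1/19 + w
(-1040030 + 2503873) + g(1520) = (-1040030 + 2503873) + (-1/19 + 1520) = 1463843 + 28879/19 = 27841896/19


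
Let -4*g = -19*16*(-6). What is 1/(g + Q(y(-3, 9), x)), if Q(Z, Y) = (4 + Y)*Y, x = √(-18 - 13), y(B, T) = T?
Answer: -I/(4*√31 + 487*I) ≈ -0.0020491 - 9.3708e-5*I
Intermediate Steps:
x = I*√31 (x = √(-31) = I*√31 ≈ 5.5678*I)
Q(Z, Y) = Y*(4 + Y)
g = -456 (g = -(-19*16)*(-6)/4 = -(-76)*(-6) = -¼*1824 = -456)
1/(g + Q(y(-3, 9), x)) = 1/(-456 + (I*√31)*(4 + I*√31)) = 1/(-456 + I*√31*(4 + I*√31))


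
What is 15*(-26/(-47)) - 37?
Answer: -1349/47 ≈ -28.702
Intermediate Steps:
15*(-26/(-47)) - 37 = 15*(-26*(-1/47)) - 37 = 15*(26/47) - 37 = 390/47 - 37 = -1349/47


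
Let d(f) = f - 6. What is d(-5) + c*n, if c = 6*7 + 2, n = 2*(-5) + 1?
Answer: -407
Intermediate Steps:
d(f) = -6 + f
n = -9 (n = -10 + 1 = -9)
c = 44 (c = 42 + 2 = 44)
d(-5) + c*n = (-6 - 5) + 44*(-9) = -11 - 396 = -407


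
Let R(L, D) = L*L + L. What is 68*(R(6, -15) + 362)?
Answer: 27472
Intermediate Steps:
R(L, D) = L + L² (R(L, D) = L² + L = L + L²)
68*(R(6, -15) + 362) = 68*(6*(1 + 6) + 362) = 68*(6*7 + 362) = 68*(42 + 362) = 68*404 = 27472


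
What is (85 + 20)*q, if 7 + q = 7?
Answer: 0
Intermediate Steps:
q = 0 (q = -7 + 7 = 0)
(85 + 20)*q = (85 + 20)*0 = 105*0 = 0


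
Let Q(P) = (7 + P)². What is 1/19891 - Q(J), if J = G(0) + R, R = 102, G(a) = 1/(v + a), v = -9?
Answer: -19103316319/1611171 ≈ -11857.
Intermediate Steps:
G(a) = 1/(-9 + a)
J = 917/9 (J = 1/(-9 + 0) + 102 = 1/(-9) + 102 = -⅑ + 102 = 917/9 ≈ 101.89)
1/19891 - Q(J) = 1/19891 - (7 + 917/9)² = 1/19891 - (980/9)² = 1/19891 - 1*960400/81 = 1/19891 - 960400/81 = -19103316319/1611171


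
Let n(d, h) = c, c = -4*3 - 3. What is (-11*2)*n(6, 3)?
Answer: 330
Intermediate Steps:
c = -15 (c = -12 - 3 = -15)
n(d, h) = -15
(-11*2)*n(6, 3) = -11*2*(-15) = -22*(-15) = 330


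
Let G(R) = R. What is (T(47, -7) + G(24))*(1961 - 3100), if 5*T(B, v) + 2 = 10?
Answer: -145792/5 ≈ -29158.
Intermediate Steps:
T(B, v) = 8/5 (T(B, v) = -⅖ + (⅕)*10 = -⅖ + 2 = 8/5)
(T(47, -7) + G(24))*(1961 - 3100) = (8/5 + 24)*(1961 - 3100) = (128/5)*(-1139) = -145792/5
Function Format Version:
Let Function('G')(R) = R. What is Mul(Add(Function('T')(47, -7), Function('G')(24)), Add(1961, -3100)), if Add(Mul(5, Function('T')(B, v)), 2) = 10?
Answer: Rational(-145792, 5) ≈ -29158.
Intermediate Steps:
Function('T')(B, v) = Rational(8, 5) (Function('T')(B, v) = Add(Rational(-2, 5), Mul(Rational(1, 5), 10)) = Add(Rational(-2, 5), 2) = Rational(8, 5))
Mul(Add(Function('T')(47, -7), Function('G')(24)), Add(1961, -3100)) = Mul(Add(Rational(8, 5), 24), Add(1961, -3100)) = Mul(Rational(128, 5), -1139) = Rational(-145792, 5)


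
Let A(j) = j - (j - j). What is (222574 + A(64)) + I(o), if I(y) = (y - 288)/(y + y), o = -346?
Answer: 77033065/346 ≈ 2.2264e+5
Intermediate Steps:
I(y) = (-288 + y)/(2*y) (I(y) = (-288 + y)/((2*y)) = (-288 + y)*(1/(2*y)) = (-288 + y)/(2*y))
A(j) = j (A(j) = j - 1*0 = j + 0 = j)
(222574 + A(64)) + I(o) = (222574 + 64) + (½)*(-288 - 346)/(-346) = 222638 + (½)*(-1/346)*(-634) = 222638 + 317/346 = 77033065/346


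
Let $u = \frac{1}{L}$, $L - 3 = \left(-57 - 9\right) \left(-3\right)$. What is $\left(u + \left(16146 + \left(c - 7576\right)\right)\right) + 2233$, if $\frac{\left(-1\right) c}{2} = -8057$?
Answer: $\frac{5410318}{201} \approx 26917.0$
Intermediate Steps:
$c = 16114$ ($c = \left(-2\right) \left(-8057\right) = 16114$)
$L = 201$ ($L = 3 + \left(-57 - 9\right) \left(-3\right) = 3 - -198 = 3 + 198 = 201$)
$u = \frac{1}{201} \approx 0.0049751$
$\left(u + \left(16146 + \left(c - 7576\right)\right)\right) + 2233 = \left(\frac{1}{201} + \left(16146 + \left(16114 - 7576\right)\right)\right) + 2233 = \left(\frac{1}{201} + \left(16146 + 8538\right)\right) + 2233 = \left(\frac{1}{201} + 24684\right) + 2233 = \frac{4961485}{201} + 2233 = \frac{5410318}{201}$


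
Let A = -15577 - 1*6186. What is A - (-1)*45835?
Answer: 24072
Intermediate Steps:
A = -21763 (A = -15577 - 6186 = -21763)
A - (-1)*45835 = -21763 - (-1)*45835 = -21763 - 1*(-45835) = -21763 + 45835 = 24072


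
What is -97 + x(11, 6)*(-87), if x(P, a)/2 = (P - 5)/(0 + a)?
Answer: -271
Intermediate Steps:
x(P, a) = 2*(-5 + P)/a (x(P, a) = 2*((P - 5)/(0 + a)) = 2*((-5 + P)/a) = 2*(-5 + P)/a)
-97 + x(11, 6)*(-87) = -97 + (2*(-5 + 11)/6)*(-87) = -97 + (2*(⅙)*6)*(-87) = -97 + 2*(-87) = -97 - 174 = -271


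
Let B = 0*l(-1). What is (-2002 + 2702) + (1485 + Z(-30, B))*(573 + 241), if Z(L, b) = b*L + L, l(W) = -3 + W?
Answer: 1185070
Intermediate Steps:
B = 0 (B = 0*(-3 - 1) = 0*(-4) = 0)
Z(L, b) = L + L*b (Z(L, b) = L*b + L = L + L*b)
(-2002 + 2702) + (1485 + Z(-30, B))*(573 + 241) = (-2002 + 2702) + (1485 - 30*(1 + 0))*(573 + 241) = 700 + (1485 - 30*1)*814 = 700 + (1485 - 30)*814 = 700 + 1455*814 = 700 + 1184370 = 1185070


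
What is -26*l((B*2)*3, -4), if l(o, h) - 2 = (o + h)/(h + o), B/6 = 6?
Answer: -78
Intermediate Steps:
B = 36 (B = 6*6 = 36)
l(o, h) = 3 (l(o, h) = 2 + (o + h)/(h + o) = 2 + (h + o)/(h + o) = 2 + 1 = 3)
-26*l((B*2)*3, -4) = -26*3 = -78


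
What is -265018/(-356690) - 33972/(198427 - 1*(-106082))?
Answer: 11430482247/18102552535 ≈ 0.63143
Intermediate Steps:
-265018/(-356690) - 33972/(198427 - 1*(-106082)) = -265018*(-1/356690) - 33972/(198427 + 106082) = 132509/178345 - 33972/304509 = 132509/178345 - 33972*1/304509 = 132509/178345 - 11324/101503 = 11430482247/18102552535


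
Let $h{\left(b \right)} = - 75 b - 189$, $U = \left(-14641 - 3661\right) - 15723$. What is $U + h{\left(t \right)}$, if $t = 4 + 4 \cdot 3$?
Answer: $-35414$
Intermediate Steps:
$U = -34025$ ($U = -18302 - 15723 = -34025$)
$t = 16$ ($t = 4 + 12 = 16$)
$h{\left(b \right)} = -189 - 75 b$
$U + h{\left(t \right)} = -34025 - 1389 = -35414$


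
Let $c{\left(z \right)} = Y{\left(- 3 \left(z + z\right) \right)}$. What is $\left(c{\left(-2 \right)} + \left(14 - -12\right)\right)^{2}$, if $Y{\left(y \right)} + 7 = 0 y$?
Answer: $361$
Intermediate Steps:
$Y{\left(y \right)} = -7$ ($Y{\left(y \right)} = -7 + 0 y = -7 + 0 = -7$)
$c{\left(z \right)} = -7$
$\left(c{\left(-2 \right)} + \left(14 - -12\right)\right)^{2} = \left(-7 + \left(14 - -12\right)\right)^{2} = \left(-7 + \left(14 + 12\right)\right)^{2} = \left(-7 + 26\right)^{2} = 19^{2} = 361$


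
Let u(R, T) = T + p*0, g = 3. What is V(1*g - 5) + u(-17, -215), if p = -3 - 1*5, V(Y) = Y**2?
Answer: -211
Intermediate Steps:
p = -8 (p = -3 - 5 = -8)
u(R, T) = T (u(R, T) = T - 8*0 = T + 0 = T)
V(1*g - 5) + u(-17, -215) = (1*3 - 5)**2 - 215 = (3 - 5)**2 - 215 = (-2)**2 - 215 = 4 - 215 = -211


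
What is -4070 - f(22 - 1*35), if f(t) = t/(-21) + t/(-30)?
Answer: -854921/210 ≈ -4071.1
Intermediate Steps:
f(t) = -17*t/210 (f(t) = t*(-1/21) + t*(-1/30) = -t/21 - t/30 = -17*t/210)
-4070 - f(22 - 1*35) = -4070 - (-17)*(22 - 1*35)/210 = -4070 - (-17)*(22 - 35)/210 = -4070 - (-17)*(-13)/210 = -4070 - 1*221/210 = -4070 - 221/210 = -854921/210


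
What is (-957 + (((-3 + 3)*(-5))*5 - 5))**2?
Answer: 925444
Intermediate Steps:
(-957 + (((-3 + 3)*(-5))*5 - 5))**2 = (-957 + ((0*(-5))*5 - 5))**2 = (-957 + (0*5 - 5))**2 = (-957 + (0 - 5))**2 = (-957 - 5)**2 = (-962)**2 = 925444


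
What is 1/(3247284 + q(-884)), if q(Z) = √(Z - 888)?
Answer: 811821/2636213344607 - I*√443/5272426689214 ≈ 3.0795e-7 - 3.992e-12*I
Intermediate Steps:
q(Z) = √(-888 + Z)
1/(3247284 + q(-884)) = 1/(3247284 + √(-888 - 884)) = 1/(3247284 + √(-1772)) = 1/(3247284 + 2*I*√443)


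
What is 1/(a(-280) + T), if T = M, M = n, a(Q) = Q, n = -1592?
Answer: -1/1872 ≈ -0.00053419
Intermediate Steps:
M = -1592
T = -1592
1/(a(-280) + T) = 1/(-280 - 1592) = 1/(-1872) = -1/1872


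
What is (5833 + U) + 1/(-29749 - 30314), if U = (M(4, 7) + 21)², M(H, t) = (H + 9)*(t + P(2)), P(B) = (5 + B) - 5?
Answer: 1494187250/60063 ≈ 24877.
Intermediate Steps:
P(B) = B
M(H, t) = (2 + t)*(9 + H) (M(H, t) = (H + 9)*(t + 2) = (9 + H)*(2 + t) = (2 + t)*(9 + H))
U = 19044 (U = ((18 + 2*4 + 9*7 + 4*7) + 21)² = ((18 + 8 + 63 + 28) + 21)² = (117 + 21)² = 138² = 19044)
(5833 + U) + 1/(-29749 - 30314) = (5833 + 19044) + 1/(-29749 - 30314) = 24877 + 1/(-60063) = 24877 - 1/60063 = 1494187250/60063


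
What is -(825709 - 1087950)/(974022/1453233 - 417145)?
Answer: -127032425051/202069301921 ≈ -0.62866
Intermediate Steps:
-(825709 - 1087950)/(974022/1453233 - 417145) = -(-262241)/(974022*(1/1453233) - 417145) = -(-262241)/(324674/484411 - 417145) = -(-262241)/(-202069301921/484411) = -(-262241)*(-484411)/202069301921 = -1*127032425051/202069301921 = -127032425051/202069301921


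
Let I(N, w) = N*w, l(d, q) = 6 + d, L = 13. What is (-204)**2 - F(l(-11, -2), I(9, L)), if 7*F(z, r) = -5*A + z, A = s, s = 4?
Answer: 291337/7 ≈ 41620.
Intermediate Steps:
A = 4
F(z, r) = -20/7 + z/7 (F(z, r) = (-5*4 + z)/7 = (-20 + z)/7 = -20/7 + z/7)
(-204)**2 - F(l(-11, -2), I(9, L)) = (-204)**2 - (-20/7 + (6 - 11)/7) = 41616 - (-20/7 + (1/7)*(-5)) = 41616 - (-20/7 - 5/7) = 41616 - 1*(-25/7) = 41616 + 25/7 = 291337/7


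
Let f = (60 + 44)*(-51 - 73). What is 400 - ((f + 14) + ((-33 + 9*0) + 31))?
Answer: 13284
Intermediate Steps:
f = -12896 (f = 104*(-124) = -12896)
400 - ((f + 14) + ((-33 + 9*0) + 31)) = 400 - ((-12896 + 14) + ((-33 + 9*0) + 31)) = 400 - (-12882 + ((-33 + 0) + 31)) = 400 - (-12882 + (-33 + 31)) = 400 - (-12882 - 2) = 400 - 1*(-12884) = 400 + 12884 = 13284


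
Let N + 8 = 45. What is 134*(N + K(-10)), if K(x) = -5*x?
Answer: 11658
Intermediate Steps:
N = 37 (N = -8 + 45 = 37)
134*(N + K(-10)) = 134*(37 - 5*(-10)) = 134*(37 + 50) = 134*87 = 11658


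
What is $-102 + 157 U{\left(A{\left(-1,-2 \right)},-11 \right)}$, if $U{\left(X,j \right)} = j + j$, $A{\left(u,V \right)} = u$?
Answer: $-3556$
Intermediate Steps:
$U{\left(X,j \right)} = 2 j$
$-102 + 157 U{\left(A{\left(-1,-2 \right)},-11 \right)} = -102 + 157 \cdot 2 \left(-11\right) = -102 + 157 \left(-22\right) = -102 - 3454 = -3556$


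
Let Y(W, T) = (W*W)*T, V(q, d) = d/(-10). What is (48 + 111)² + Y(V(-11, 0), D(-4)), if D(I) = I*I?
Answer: 25281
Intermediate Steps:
D(I) = I²
V(q, d) = -d/10 (V(q, d) = d*(-⅒) = -d/10)
Y(W, T) = T*W² (Y(W, T) = W²*T = T*W²)
(48 + 111)² + Y(V(-11, 0), D(-4)) = (48 + 111)² + (-4)²*(-⅒*0)² = 159² + 16*0² = 25281 + 16*0 = 25281 + 0 = 25281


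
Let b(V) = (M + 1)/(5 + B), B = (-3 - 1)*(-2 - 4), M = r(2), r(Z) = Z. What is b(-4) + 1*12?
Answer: 351/29 ≈ 12.103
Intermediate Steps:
M = 2
B = 24 (B = -4*(-6) = 24)
b(V) = 3/29 (b(V) = (2 + 1)/(5 + 24) = 3/29)
b(-4) + 1*12 = 3/29 + 1*12 = 3/29 + 12 = 351/29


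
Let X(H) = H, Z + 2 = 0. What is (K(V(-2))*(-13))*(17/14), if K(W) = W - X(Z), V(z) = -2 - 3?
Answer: 663/14 ≈ 47.357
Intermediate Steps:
Z = -2 (Z = -2 + 0 = -2)
V(z) = -5
K(W) = 2 + W (K(W) = W - 1*(-2) = W + 2 = 2 + W)
(K(V(-2))*(-13))*(17/14) = ((2 - 5)*(-13))*(17/14) = (-3*(-13))*(17*(1/14)) = 39*(17/14) = 663/14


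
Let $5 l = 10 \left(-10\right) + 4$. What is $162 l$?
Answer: $- \frac{15552}{5} \approx -3110.4$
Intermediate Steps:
$l = - \frac{96}{5}$ ($l = \frac{10 \left(-10\right) + 4}{5} = \frac{-100 + 4}{5} = \frac{1}{5} \left(-96\right) = - \frac{96}{5} \approx -19.2$)
$162 l = 162 \left(- \frac{96}{5}\right) = - \frac{15552}{5}$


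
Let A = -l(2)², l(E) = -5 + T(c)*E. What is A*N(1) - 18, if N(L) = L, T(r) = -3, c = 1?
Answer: -139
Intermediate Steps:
l(E) = -5 - 3*E
A = -121 (A = -(-5 - 3*2)² = -(-5 - 6)² = -1*(-11)² = -1*121 = -121)
A*N(1) - 18 = -121*1 - 18 = -121 - 18 = -139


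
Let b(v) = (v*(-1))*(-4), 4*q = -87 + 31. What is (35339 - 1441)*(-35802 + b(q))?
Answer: -1215514484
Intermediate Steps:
q = -14 (q = (-87 + 31)/4 = (¼)*(-56) = -14)
b(v) = 4*v (b(v) = -v*(-4) = 4*v)
(35339 - 1441)*(-35802 + b(q)) = (35339 - 1441)*(-35802 + 4*(-14)) = 33898*(-35802 - 56) = 33898*(-35858) = -1215514484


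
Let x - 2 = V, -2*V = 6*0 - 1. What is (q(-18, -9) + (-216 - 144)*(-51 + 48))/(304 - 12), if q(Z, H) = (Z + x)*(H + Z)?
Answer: 2997/584 ≈ 5.1319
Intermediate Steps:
V = ½ (V = -(6*0 - 1)/2 = -(0 - 1)/2 = -½*(-1) = ½ ≈ 0.50000)
x = 5/2 (x = 2 + ½ = 5/2 ≈ 2.5000)
q(Z, H) = (5/2 + Z)*(H + Z) (q(Z, H) = (Z + 5/2)*(H + Z) = (5/2 + Z)*(H + Z))
(q(-18, -9) + (-216 - 144)*(-51 + 48))/(304 - 12) = (((-18)² + (5/2)*(-9) + (5/2)*(-18) - 9*(-18)) + (-216 - 144)*(-51 + 48))/(304 - 12) = ((324 - 45/2 - 45 + 162) - 360*(-3))/292 = (837/2 + 1080)*(1/292) = (2997/2)*(1/292) = 2997/584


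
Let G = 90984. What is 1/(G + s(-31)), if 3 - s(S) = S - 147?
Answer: 1/91165 ≈ 1.0969e-5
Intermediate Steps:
s(S) = 150 - S (s(S) = 3 - (S - 147) = 3 - (-147 + S) = 3 + (147 - S) = 150 - S)
1/(G + s(-31)) = 1/(90984 + (150 - 1*(-31))) = 1/(90984 + (150 + 31)) = 1/(90984 + 181) = 1/91165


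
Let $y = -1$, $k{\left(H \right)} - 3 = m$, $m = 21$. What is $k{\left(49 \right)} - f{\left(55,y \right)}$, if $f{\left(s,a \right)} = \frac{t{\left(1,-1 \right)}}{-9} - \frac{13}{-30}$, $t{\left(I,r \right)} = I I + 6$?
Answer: $\frac{2191}{90} \approx 24.344$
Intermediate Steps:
$k{\left(H \right)} = 24$ ($k{\left(H \right)} = 3 + 21 = 24$)
$t{\left(I,r \right)} = 6 + I^{2}$ ($t{\left(I,r \right)} = I^{2} + 6 = 6 + I^{2}$)
$f{\left(s,a \right)} = - \frac{31}{90}$ ($f{\left(s,a \right)} = \frac{6 + 1^{2}}{-9} - \frac{13}{-30} = \left(6 + 1\right) \left(- \frac{1}{9}\right) - - \frac{13}{30} = 7 \left(- \frac{1}{9}\right) + \frac{13}{30} = - \frac{7}{9} + \frac{13}{30} = - \frac{31}{90}$)
$k{\left(49 \right)} - f{\left(55,y \right)} = 24 - - \frac{31}{90} = 24 + \frac{31}{90} = \frac{2191}{90}$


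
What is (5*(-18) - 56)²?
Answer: 21316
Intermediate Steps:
(5*(-18) - 56)² = (-90 - 56)² = (-146)² = 21316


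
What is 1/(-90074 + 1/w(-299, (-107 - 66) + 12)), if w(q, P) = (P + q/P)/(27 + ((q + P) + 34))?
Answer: -1114/100339643 ≈ -1.1102e-5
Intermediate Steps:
w(q, P) = (P + q/P)/(61 + P + q) (w(q, P) = (P + q/P)/(27 + ((P + q) + 34)) = (P + q/P)/(27 + (34 + P + q)) = (P + q/P)/(61 + P + q))
1/(-90074 + 1/w(-299, (-107 - 66) + 12)) = 1/(-90074 + 1/((-299 + ((-107 - 66) + 12)²)/(((-107 - 66) + 12)*(61 + ((-107 - 66) + 12) - 299)))) = 1/(-90074 + 1/((-299 + (-173 + 12)²)/((-173 + 12)*(61 + (-173 + 12) - 299)))) = 1/(-90074 + 1/((-299 + (-161)²)/((-161)*(61 - 161 - 299)))) = 1/(-90074 + 1/(-1/161*(-299 + 25921)/(-399))) = 1/(-90074 + 1/(-1/161*(-1/399)*25622)) = 1/(-90074 + 1/(1114/2793)) = 1/(-90074 + 2793/1114) = 1/(-100339643/1114) = -1114/100339643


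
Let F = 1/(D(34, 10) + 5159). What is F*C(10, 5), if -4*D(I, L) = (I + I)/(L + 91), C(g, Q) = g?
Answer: 505/260521 ≈ 0.0019384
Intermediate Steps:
D(I, L) = -I/(2*(91 + L)) (D(I, L) = -(I + I)/(4*(L + 91)) = -2*I/(4*(91 + L)) = -I/(2*(91 + L)))
F = 101/521042 (F = 1/(-1*34/(182 + 2*10) + 5159) = 1/(-1*34/(182 + 20) + 5159) = 1/(-1*34/202 + 5159) = 1/(-1*34*1/202 + 5159) = 1/(-17/101 + 5159) = 1/(521042/101) = 101/521042 ≈ 0.00019384)
F*C(10, 5) = (101/521042)*10 = 505/260521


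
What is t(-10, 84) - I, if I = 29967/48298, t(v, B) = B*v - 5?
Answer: -40841777/48298 ≈ -845.62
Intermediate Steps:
t(v, B) = -5 + B*v
I = 29967/48298 (I = 29967*(1/48298) = 29967/48298 ≈ 0.62046)
t(-10, 84) - I = (-5 + 84*(-10)) - 1*29967/48298 = (-5 - 840) - 29967/48298 = -845 - 29967/48298 = -40841777/48298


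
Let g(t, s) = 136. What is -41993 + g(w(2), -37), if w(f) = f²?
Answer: -41857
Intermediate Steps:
-41993 + g(w(2), -37) = -41993 + 136 = -41857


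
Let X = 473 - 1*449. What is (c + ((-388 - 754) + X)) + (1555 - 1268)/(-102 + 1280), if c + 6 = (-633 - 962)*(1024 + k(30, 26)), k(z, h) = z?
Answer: -1981694925/1178 ≈ -1.6823e+6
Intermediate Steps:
X = 24 (X = 473 - 449 = 24)
c = -1681136 (c = -6 + (-633 - 962)*(1024 + 30) = -6 - 1595*1054 = -6 - 1681130 = -1681136)
(c + ((-388 - 754) + X)) + (1555 - 1268)/(-102 + 1280) = (-1681136 + ((-388 - 754) + 24)) + (1555 - 1268)/(-102 + 1280) = (-1681136 + (-1142 + 24)) + 287/1178 = (-1681136 - 1118) + 287*(1/1178) = -1682254 + 287/1178 = -1981694925/1178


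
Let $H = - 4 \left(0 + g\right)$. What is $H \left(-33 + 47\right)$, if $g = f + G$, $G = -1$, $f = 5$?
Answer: $-224$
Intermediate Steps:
$g = 4$ ($g = 5 - 1 = 4$)
$H = -16$ ($H = - 4 \left(0 + 4\right) = \left(-4\right) 4 = -16$)
$H \left(-33 + 47\right) = - 16 \left(-33 + 47\right) = \left(-16\right) 14 = -224$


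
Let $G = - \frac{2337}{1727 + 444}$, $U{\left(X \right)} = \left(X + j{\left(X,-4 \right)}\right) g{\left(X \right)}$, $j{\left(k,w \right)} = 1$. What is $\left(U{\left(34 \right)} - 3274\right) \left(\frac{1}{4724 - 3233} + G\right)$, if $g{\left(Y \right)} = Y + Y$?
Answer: $\frac{1037724208}{1078987} \approx 961.76$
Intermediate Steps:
$g{\left(Y \right)} = 2 Y$
$U{\left(X \right)} = 2 X \left(1 + X\right)$ ($U{\left(X \right)} = \left(X + 1\right) 2 X = \left(1 + X\right) 2 X = 2 X \left(1 + X\right)$)
$G = - \frac{2337}{2171} \approx -1.0765$
$\left(U{\left(34 \right)} - 3274\right) \left(\frac{1}{4724 - 3233} + G\right) = \left(2 \cdot 34 \left(1 + 34\right) - 3274\right) \left(\frac{1}{4724 - 3233} - \frac{2337}{2171}\right) = \left(2 \cdot 34 \cdot 35 - 3274\right) \left(\frac{1}{1491} - \frac{2337}{2171}\right) = \left(2380 - 3274\right) \left(\frac{1}{1491} - \frac{2337}{2171}\right) = \left(-894\right) \left(- \frac{3482296}{3236961}\right) = \frac{1037724208}{1078987}$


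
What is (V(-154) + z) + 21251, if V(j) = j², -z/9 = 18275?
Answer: -119508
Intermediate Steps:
z = -164475 (z = -9*18275 = -164475)
(V(-154) + z) + 21251 = ((-154)² - 164475) + 21251 = (23716 - 164475) + 21251 = -140759 + 21251 = -119508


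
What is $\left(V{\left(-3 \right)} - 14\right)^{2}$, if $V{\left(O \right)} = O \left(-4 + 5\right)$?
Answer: $289$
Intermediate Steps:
$V{\left(O \right)} = O$ ($V{\left(O \right)} = O 1 = O$)
$\left(V{\left(-3 \right)} - 14\right)^{2} = \left(-3 - 14\right)^{2} = \left(-17\right)^{2} = 289$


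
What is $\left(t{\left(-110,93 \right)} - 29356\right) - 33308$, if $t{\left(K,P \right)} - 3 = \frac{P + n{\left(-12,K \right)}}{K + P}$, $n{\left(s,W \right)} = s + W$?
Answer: $- \frac{1065208}{17} \approx -62659.0$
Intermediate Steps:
$n{\left(s,W \right)} = W + s$
$t{\left(K,P \right)} = 3 + \frac{-12 + K + P}{K + P}$ ($t{\left(K,P \right)} = 3 + \frac{P + \left(K - 12\right)}{K + P} = 3 + \frac{P + \left(-12 + K\right)}{K + P} = 3 + \frac{-12 + K + P}{K + P}$)
$\left(t{\left(-110,93 \right)} - 29356\right) - 33308 = \left(\frac{4 \left(-3 - 110 + 93\right)}{-110 + 93} - 29356\right) - 33308 = \left(4 \frac{1}{-17} \left(-20\right) - 29356\right) - 33308 = \left(4 \left(- \frac{1}{17}\right) \left(-20\right) - 29356\right) - 33308 = \left(\frac{80}{17} - 29356\right) - 33308 = - \frac{498972}{17} - 33308 = - \frac{1065208}{17}$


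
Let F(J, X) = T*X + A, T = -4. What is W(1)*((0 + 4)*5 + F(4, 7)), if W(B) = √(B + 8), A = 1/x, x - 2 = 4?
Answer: -47/2 ≈ -23.500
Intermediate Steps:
x = 6 (x = 2 + 4 = 6)
A = ⅙ (A = 1/6 = ⅙ ≈ 0.16667)
F(J, X) = ⅙ - 4*X (F(J, X) = -4*X + ⅙ = ⅙ - 4*X)
W(B) = √(8 + B)
W(1)*((0 + 4)*5 + F(4, 7)) = √(8 + 1)*((0 + 4)*5 + (⅙ - 4*7)) = √9*(4*5 + (⅙ - 28)) = 3*(20 - 167/6) = 3*(-47/6) = -47/2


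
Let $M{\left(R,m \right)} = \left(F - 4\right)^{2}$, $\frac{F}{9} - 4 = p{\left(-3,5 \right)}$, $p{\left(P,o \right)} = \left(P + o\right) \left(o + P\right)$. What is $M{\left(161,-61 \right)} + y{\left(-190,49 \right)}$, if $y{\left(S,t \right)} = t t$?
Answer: $7025$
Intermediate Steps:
$p{\left(P,o \right)} = \left(P + o\right)^{2}$ ($p{\left(P,o \right)} = \left(P + o\right) \left(P + o\right) = \left(P + o\right)^{2}$)
$F = 72$ ($F = 36 + 9 \left(-3 + 5\right)^{2} = 36 + 9 \cdot 2^{2} = 36 + 9 \cdot 4 = 36 + 36 = 72$)
$y{\left(S,t \right)} = t^{2}$
$M{\left(R,m \right)} = 4624$ ($M{\left(R,m \right)} = \left(72 - 4\right)^{2} = 68^{2} = 4624$)
$M{\left(161,-61 \right)} + y{\left(-190,49 \right)} = 4624 + 49^{2} = 4624 + 2401 = 7025$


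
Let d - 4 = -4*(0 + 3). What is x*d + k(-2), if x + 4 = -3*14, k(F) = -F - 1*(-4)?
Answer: 374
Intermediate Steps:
k(F) = 4 - F (k(F) = -F + 4 = 4 - F)
x = -46 (x = -4 - 3*14 = -4 - 42 = -46)
d = -8 (d = 4 - 4*(0 + 3) = 4 - 4*3 = 4 - 12 = -8)
x*d + k(-2) = -46*(-8) + (4 - 1*(-2)) = 368 + (4 + 2) = 368 + 6 = 374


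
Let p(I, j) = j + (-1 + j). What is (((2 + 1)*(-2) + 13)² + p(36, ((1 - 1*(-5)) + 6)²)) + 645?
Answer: 981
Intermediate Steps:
p(I, j) = -1 + 2*j
(((2 + 1)*(-2) + 13)² + p(36, ((1 - 1*(-5)) + 6)²)) + 645 = (((2 + 1)*(-2) + 13)² + (-1 + 2*((1 - 1*(-5)) + 6)²)) + 645 = ((3*(-2) + 13)² + (-1 + 2*((1 + 5) + 6)²)) + 645 = ((-6 + 13)² + (-1 + 2*(6 + 6)²)) + 645 = (7² + (-1 + 2*12²)) + 645 = (49 + (-1 + 2*144)) + 645 = (49 + (-1 + 288)) + 645 = (49 + 287) + 645 = 336 + 645 = 981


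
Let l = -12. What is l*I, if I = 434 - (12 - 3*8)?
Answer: -5352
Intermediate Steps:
I = 446 (I = 434 - (12 - 24) = 434 - 1*(-12) = 434 + 12 = 446)
l*I = -12*446 = -5352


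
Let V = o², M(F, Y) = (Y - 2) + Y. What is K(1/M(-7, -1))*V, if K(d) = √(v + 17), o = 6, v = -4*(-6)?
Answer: 36*√41 ≈ 230.51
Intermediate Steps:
v = 24
M(F, Y) = -2 + 2*Y (M(F, Y) = (-2 + Y) + Y = -2 + 2*Y)
K(d) = √41 (K(d) = √(24 + 17) = √41)
V = 36 (V = 6² = 36)
K(1/M(-7, -1))*V = √41*36 = 36*√41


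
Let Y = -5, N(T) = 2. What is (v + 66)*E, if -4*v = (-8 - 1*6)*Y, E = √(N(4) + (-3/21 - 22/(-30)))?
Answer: 194*√1785/105 ≈ 78.061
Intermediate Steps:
E = 4*√1785/105 (E = √(2 + (-3/21 - 22/(-30))) = √(2 + (-3*1/21 - 22*(-1/30))) = √(2 + (-⅐ + 11/15)) = √(2 + 62/105) = √(272/105) = 4*√1785/105 ≈ 1.6095)
v = -35/2 (v = -(-8 - 1*6)*(-5)/4 = -(-8 - 6)*(-5)/4 = -(-7)*(-5)/2 = -¼*70 = -35/2 ≈ -17.500)
(v + 66)*E = (-35/2 + 66)*(4*√1785/105) = 97*(4*√1785/105)/2 = 194*√1785/105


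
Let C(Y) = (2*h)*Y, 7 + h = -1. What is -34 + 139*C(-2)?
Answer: 4414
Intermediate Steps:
h = -8 (h = -7 - 1 = -8)
C(Y) = -16*Y (C(Y) = (2*(-8))*Y = -16*Y)
-34 + 139*C(-2) = -34 + 139*(-16*(-2)) = -34 + 139*32 = -34 + 4448 = 4414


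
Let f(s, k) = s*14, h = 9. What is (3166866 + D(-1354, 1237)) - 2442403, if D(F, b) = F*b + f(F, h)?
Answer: -969391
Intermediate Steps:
f(s, k) = 14*s
D(F, b) = 14*F + F*b (D(F, b) = F*b + 14*F = 14*F + F*b)
(3166866 + D(-1354, 1237)) - 2442403 = (3166866 - 1354*(14 + 1237)) - 2442403 = (3166866 - 1354*1251) - 2442403 = (3166866 - 1693854) - 2442403 = 1473012 - 2442403 = -969391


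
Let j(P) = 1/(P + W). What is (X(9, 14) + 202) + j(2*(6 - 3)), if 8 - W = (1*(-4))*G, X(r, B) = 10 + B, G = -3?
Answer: 453/2 ≈ 226.50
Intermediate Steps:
W = -4 (W = 8 - 1*(-4)*(-3) = 8 - (-4)*(-3) = 8 - 1*12 = 8 - 12 = -4)
j(P) = 1/(-4 + P) (j(P) = 1/(P - 4) = 1/(-4 + P))
(X(9, 14) + 202) + j(2*(6 - 3)) = ((10 + 14) + 202) + 1/(-4 + 2*(6 - 3)) = (24 + 202) + 1/(-4 + 2*3) = 226 + 1/(-4 + 6) = 226 + 1/2 = 226 + ½ = 453/2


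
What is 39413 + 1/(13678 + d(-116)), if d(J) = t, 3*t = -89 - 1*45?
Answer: 1611991703/40900 ≈ 39413.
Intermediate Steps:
t = -134/3 (t = (-89 - 1*45)/3 = (-89 - 45)/3 = (⅓)*(-134) = -134/3 ≈ -44.667)
d(J) = -134/3
39413 + 1/(13678 + d(-116)) = 39413 + 1/(13678 - 134/3) = 39413 + 1/(40900/3) = 39413 + 3/40900 = 1611991703/40900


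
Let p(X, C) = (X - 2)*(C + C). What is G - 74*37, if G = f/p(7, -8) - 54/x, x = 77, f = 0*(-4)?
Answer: -210880/77 ≈ -2738.7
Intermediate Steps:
f = 0
p(X, C) = 2*C*(-2 + X) (p(X, C) = (-2 + X)*(2*C) = 2*C*(-2 + X))
G = -54/77 (G = 0/((2*(-8)*(-2 + 7))) - 54/77 = 0/((2*(-8)*5)) - 54*1/77 = 0/(-80) - 54/77 = 0*(-1/80) - 54/77 = 0 - 54/77 = -54/77 ≈ -0.70130)
G - 74*37 = -54/77 - 74*37 = -54/77 - 2738 = -210880/77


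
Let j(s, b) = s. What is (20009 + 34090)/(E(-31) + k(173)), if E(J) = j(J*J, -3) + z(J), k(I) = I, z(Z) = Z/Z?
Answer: 54099/1135 ≈ 47.664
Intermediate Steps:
z(Z) = 1
E(J) = 1 + J² (E(J) = J*J + 1 = J² + 1 = 1 + J²)
(20009 + 34090)/(E(-31) + k(173)) = (20009 + 34090)/((1 + (-31)²) + 173) = 54099/((1 + 961) + 173) = 54099/(962 + 173) = 54099/1135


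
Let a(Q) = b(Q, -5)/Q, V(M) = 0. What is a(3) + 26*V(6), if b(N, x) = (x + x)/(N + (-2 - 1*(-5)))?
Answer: -5/9 ≈ -0.55556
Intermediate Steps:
b(N, x) = 2*x/(3 + N) (b(N, x) = (2*x)/(N + (-2 + 5)) = (2*x)/(N + 3) = (2*x)/(3 + N) = 2*x/(3 + N))
a(Q) = -10/(Q*(3 + Q)) (a(Q) = (2*(-5)/(3 + Q))/Q = (-10/(3 + Q))/Q = -10/(Q*(3 + Q)))
a(3) + 26*V(6) = -10/(3*(3 + 3)) + 26*0 = -10*⅓/6 + 0 = -10*⅓*⅙ + 0 = -5/9 + 0 = -5/9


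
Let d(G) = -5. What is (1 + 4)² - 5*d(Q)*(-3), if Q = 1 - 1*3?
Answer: -50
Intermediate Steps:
Q = -2 (Q = 1 - 3 = -2)
(1 + 4)² - 5*d(Q)*(-3) = (1 + 4)² - 5*(-5)*(-3) = 5² + 25*(-3) = 25 - 75 = -50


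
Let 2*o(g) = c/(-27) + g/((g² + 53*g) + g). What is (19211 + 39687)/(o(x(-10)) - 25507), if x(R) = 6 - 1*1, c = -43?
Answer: -93824514/40631369 ≈ -2.3092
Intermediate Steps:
x(R) = 5 (x(R) = 6 - 1 = 5)
o(g) = 43/54 + g/(2*(g² + 54*g)) (o(g) = (-43/(-27) + g/((g² + 53*g) + g))/2 = (-43*(-1/27) + g/(g² + 54*g))/2 = (43/27 + g/(g² + 54*g))/2 = 43/54 + g/(2*(g² + 54*g)))
(19211 + 39687)/(o(x(-10)) - 25507) = (19211 + 39687)/((2349 + 43*5)/(54*(54 + 5)) - 25507) = 58898/((1/54)*(2349 + 215)/59 - 25507) = 58898/((1/54)*(1/59)*2564 - 25507) = 58898/(1282/1593 - 25507) = 58898/(-40631369/1593) = 58898*(-1593/40631369) = -93824514/40631369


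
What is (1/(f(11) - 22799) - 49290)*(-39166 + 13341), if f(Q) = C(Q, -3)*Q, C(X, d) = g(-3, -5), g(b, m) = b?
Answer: 29063178181825/22832 ≈ 1.2729e+9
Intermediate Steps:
C(X, d) = -3
f(Q) = -3*Q
(1/(f(11) - 22799) - 49290)*(-39166 + 13341) = (1/(-3*11 - 22799) - 49290)*(-39166 + 13341) = (1/(-33 - 22799) - 49290)*(-25825) = (1/(-22832) - 49290)*(-25825) = (-1/22832 - 49290)*(-25825) = -1125389281/22832*(-25825) = 29063178181825/22832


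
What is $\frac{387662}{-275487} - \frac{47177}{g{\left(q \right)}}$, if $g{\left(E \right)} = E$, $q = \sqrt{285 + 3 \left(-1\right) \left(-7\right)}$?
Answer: $- \frac{387662}{275487} - \frac{47177 \sqrt{34}}{102} \approx -2698.3$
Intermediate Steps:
$q = 3 \sqrt{34}$ ($q = \sqrt{285 - -21} = \sqrt{285 + 21} = \sqrt{306} = 3 \sqrt{34} \approx 17.493$)
$\frac{387662}{-275487} - \frac{47177}{g{\left(q \right)}} = \frac{387662}{-275487} - \frac{47177}{3 \sqrt{34}} = 387662 \left(- \frac{1}{275487}\right) - 47177 \frac{\sqrt{34}}{102} = - \frac{387662}{275487} - \frac{47177 \sqrt{34}}{102}$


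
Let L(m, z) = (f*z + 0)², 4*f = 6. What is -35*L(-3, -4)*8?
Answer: -10080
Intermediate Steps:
f = 3/2 (f = (¼)*6 = 3/2 ≈ 1.5000)
L(m, z) = 9*z²/4 (L(m, z) = (3*z/2 + 0)² = (3*z/2)² = 9*z²/4)
-35*L(-3, -4)*8 = -315*(-4)²/4*8 = -315*16/4*8 = -35*36*8 = -1260*8 = -10080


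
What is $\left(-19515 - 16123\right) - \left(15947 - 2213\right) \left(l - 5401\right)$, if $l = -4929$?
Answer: $141836582$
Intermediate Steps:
$\left(-19515 - 16123\right) - \left(15947 - 2213\right) \left(l - 5401\right) = \left(-19515 - 16123\right) - \left(15947 - 2213\right) \left(-4929 - 5401\right) = \left(-19515 - 16123\right) - 13734 \left(-10330\right) = -35638 - -141872220 = -35638 + 141872220 = 141836582$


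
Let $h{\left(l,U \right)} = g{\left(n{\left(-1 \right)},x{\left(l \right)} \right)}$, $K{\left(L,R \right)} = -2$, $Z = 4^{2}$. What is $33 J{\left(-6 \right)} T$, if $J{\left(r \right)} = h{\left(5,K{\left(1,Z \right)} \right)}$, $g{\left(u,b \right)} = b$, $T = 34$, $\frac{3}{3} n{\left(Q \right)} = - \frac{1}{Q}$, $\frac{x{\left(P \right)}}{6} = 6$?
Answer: $40392$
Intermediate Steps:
$x{\left(P \right)} = 36$ ($x{\left(P \right)} = 6 \cdot 6 = 36$)
$Z = 16$
$n{\left(Q \right)} = - \frac{1}{Q}$
$h{\left(l,U \right)} = 36$
$J{\left(r \right)} = 36$
$33 J{\left(-6 \right)} T = 33 \cdot 36 \cdot 34 = 1188 \cdot 34 = 40392$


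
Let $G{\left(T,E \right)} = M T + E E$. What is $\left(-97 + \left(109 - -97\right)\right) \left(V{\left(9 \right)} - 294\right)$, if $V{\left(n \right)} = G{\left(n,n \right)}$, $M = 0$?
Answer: $-23217$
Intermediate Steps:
$G{\left(T,E \right)} = E^{2}$ ($G{\left(T,E \right)} = 0 T + E E = 0 + E^{2} = E^{2}$)
$V{\left(n \right)} = n^{2}$
$\left(-97 + \left(109 - -97\right)\right) \left(V{\left(9 \right)} - 294\right) = \left(-97 + \left(109 - -97\right)\right) \left(9^{2} - 294\right) = \left(-97 + \left(109 + 97\right)\right) \left(81 - 294\right) = \left(-97 + 206\right) \left(-213\right) = 109 \left(-213\right) = -23217$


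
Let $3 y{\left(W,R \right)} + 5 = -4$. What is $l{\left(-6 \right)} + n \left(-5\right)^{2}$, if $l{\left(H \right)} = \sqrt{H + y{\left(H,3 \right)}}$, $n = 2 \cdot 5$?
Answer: $250 + 3 i \approx 250.0 + 3.0 i$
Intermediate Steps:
$n = 10$
$y{\left(W,R \right)} = -3$ ($y{\left(W,R \right)} = - \frac{5}{3} + \frac{1}{3} \left(-4\right) = - \frac{5}{3} - \frac{4}{3} = -3$)
$l{\left(H \right)} = \sqrt{-3 + H}$ ($l{\left(H \right)} = \sqrt{H - 3} = \sqrt{-3 + H}$)
$l{\left(-6 \right)} + n \left(-5\right)^{2} = \sqrt{-3 - 6} + 10 \left(-5\right)^{2} = \sqrt{-9} + 10 \cdot 25 = 3 i + 250 = 250 + 3 i$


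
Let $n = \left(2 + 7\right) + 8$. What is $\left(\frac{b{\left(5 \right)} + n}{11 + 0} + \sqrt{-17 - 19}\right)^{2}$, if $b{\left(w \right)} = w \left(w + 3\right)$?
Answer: $- \frac{1107}{121} + \frac{684 i}{11} \approx -9.1488 + 62.182 i$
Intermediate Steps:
$b{\left(w \right)} = w \left(3 + w\right)$
$n = 17$ ($n = 9 + 8 = 17$)
$\left(\frac{b{\left(5 \right)} + n}{11 + 0} + \sqrt{-17 - 19}\right)^{2} = \left(\frac{5 \left(3 + 5\right) + 17}{11 + 0} + \sqrt{-17 - 19}\right)^{2} = \left(\frac{5 \cdot 8 + 17}{11} + \sqrt{-36}\right)^{2} = \left(\left(40 + 17\right) \frac{1}{11} + 6 i\right)^{2} = \left(57 \cdot \frac{1}{11} + 6 i\right)^{2} = \left(\frac{57}{11} + 6 i\right)^{2}$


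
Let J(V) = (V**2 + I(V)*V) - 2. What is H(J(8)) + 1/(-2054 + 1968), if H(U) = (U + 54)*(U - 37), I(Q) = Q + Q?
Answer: 3210551/86 ≈ 37332.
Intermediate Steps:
I(Q) = 2*Q
J(V) = -2 + 3*V**2 (J(V) = (V**2 + (2*V)*V) - 2 = (V**2 + 2*V**2) - 2 = 3*V**2 - 2 = -2 + 3*V**2)
H(U) = (-37 + U)*(54 + U) (H(U) = (54 + U)*(-37 + U) = (-37 + U)*(54 + U))
H(J(8)) + 1/(-2054 + 1968) = (-1998 + (-2 + 3*8**2)**2 + 17*(-2 + 3*8**2)) + 1/(-2054 + 1968) = (-1998 + (-2 + 3*64)**2 + 17*(-2 + 3*64)) + 1/(-86) = (-1998 + (-2 + 192)**2 + 17*(-2 + 192)) - 1/86 = (-1998 + 190**2 + 17*190) - 1/86 = (-1998 + 36100 + 3230) - 1/86 = 37332 - 1/86 = 3210551/86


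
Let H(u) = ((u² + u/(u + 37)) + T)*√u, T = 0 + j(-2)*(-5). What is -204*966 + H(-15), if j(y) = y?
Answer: -197064 + 5155*I*√15/22 ≈ -1.9706e+5 + 907.51*I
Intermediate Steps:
T = 10 (T = 0 - 2*(-5) = 0 + 10 = 10)
H(u) = √u*(10 + u² + u/(37 + u)) (H(u) = ((u² + u/(u + 37)) + 10)*√u = ((u² + u/(37 + u)) + 10)*√u = (10 + u² + u/(37 + u))*√u = √u*(10 + u² + u/(37 + u)))
-204*966 + H(-15) = -204*966 + √(-15)*(370 + (-15)³ + 11*(-15) + 37*(-15)²)/(37 - 15) = -197064 + (I*√15)*(370 - 3375 - 165 + 37*225)/22 = -197064 + (I*√15)*(1/22)*(370 - 3375 - 165 + 8325) = -197064 + (I*√15)*(1/22)*5155 = -197064 + 5155*I*√15/22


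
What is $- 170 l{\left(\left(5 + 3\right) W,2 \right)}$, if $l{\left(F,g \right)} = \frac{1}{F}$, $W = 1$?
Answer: $- \frac{85}{4} \approx -21.25$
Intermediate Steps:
$- 170 l{\left(\left(5 + 3\right) W,2 \right)} = - \frac{170}{\left(5 + 3\right) 1} = - \frac{170}{8 \cdot 1} = - \frac{170}{8} = \left(-170\right) \frac{1}{8} = - \frac{85}{4}$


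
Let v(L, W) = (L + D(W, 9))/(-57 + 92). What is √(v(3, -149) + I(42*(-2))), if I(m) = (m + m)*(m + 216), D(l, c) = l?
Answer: I*√27170710/35 ≈ 148.93*I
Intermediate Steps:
v(L, W) = L/35 + W/35 (v(L, W) = (L + W)/(-57 + 92) = (L + W)/35 = (L + W)*(1/35) = L/35 + W/35)
I(m) = 2*m*(216 + m) (I(m) = (2*m)*(216 + m) = 2*m*(216 + m))
√(v(3, -149) + I(42*(-2))) = √(((1/35)*3 + (1/35)*(-149)) + 2*(42*(-2))*(216 + 42*(-2))) = √((3/35 - 149/35) + 2*(-84)*(216 - 84)) = √(-146/35 + 2*(-84)*132) = √(-146/35 - 22176) = √(-776306/35) = I*√27170710/35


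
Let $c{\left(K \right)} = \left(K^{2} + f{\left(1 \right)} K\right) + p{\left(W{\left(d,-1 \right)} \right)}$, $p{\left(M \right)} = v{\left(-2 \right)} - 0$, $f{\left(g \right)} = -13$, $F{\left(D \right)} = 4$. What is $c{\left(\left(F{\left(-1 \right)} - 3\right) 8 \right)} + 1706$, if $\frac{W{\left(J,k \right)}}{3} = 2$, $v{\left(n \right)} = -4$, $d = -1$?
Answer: $1662$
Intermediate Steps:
$W{\left(J,k \right)} = 6$ ($W{\left(J,k \right)} = 3 \cdot 2 = 6$)
$p{\left(M \right)} = -4$ ($p{\left(M \right)} = -4 - 0 = -4 + 0 = -4$)
$c{\left(K \right)} = -4 + K^{2} - 13 K$ ($c{\left(K \right)} = \left(K^{2} - 13 K\right) - 4 = -4 + K^{2} - 13 K$)
$c{\left(\left(F{\left(-1 \right)} - 3\right) 8 \right)} + 1706 = \left(-4 + \left(\left(4 - 3\right) 8\right)^{2} - 13 \left(4 - 3\right) 8\right) + 1706 = \left(-4 + \left(1 \cdot 8\right)^{2} - 13 \cdot 1 \cdot 8\right) + 1706 = \left(-4 + 8^{2} - 104\right) + 1706 = \left(-4 + 64 - 104\right) + 1706 = -44 + 1706 = 1662$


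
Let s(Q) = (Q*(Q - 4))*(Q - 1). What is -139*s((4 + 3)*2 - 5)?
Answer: -50040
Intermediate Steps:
s(Q) = Q*(-1 + Q)*(-4 + Q) (s(Q) = (Q*(-4 + Q))*(-1 + Q) = Q*(-1 + Q)*(-4 + Q))
-139*s((4 + 3)*2 - 5) = -139*((4 + 3)*2 - 5)*(4 + ((4 + 3)*2 - 5)² - 5*((4 + 3)*2 - 5)) = -139*(7*2 - 5)*(4 + (7*2 - 5)² - 5*(7*2 - 5)) = -139*(14 - 5)*(4 + (14 - 5)² - 5*(14 - 5)) = -1251*(4 + 9² - 5*9) = -1251*(4 + 81 - 45) = -1251*40 = -139*360 = -50040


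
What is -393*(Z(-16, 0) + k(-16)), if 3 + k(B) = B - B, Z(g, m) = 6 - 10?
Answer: 2751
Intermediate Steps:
Z(g, m) = -4
k(B) = -3 (k(B) = -3 + (B - B) = -3 + 0 = -3)
-393*(Z(-16, 0) + k(-16)) = -393*(-4 - 3) = -393*(-7) = 2751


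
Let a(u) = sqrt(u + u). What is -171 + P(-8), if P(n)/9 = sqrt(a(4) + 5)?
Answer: -171 + 9*sqrt(5 + 2*sqrt(2)) ≈ -145.82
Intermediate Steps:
a(u) = sqrt(2)*sqrt(u) (a(u) = sqrt(2*u) = sqrt(2)*sqrt(u))
P(n) = 9*sqrt(5 + 2*sqrt(2)) (P(n) = 9*sqrt(sqrt(2)*sqrt(4) + 5) = 9*sqrt(sqrt(2)*2 + 5) = 9*sqrt(2*sqrt(2) + 5) = 9*sqrt(5 + 2*sqrt(2)))
-171 + P(-8) = -171 + 9*sqrt(5 + 2*sqrt(2))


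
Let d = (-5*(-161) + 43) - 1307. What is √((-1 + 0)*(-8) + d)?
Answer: I*√451 ≈ 21.237*I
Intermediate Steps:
d = -459 (d = (805 + 43) - 1307 = 848 - 1307 = -459)
√((-1 + 0)*(-8) + d) = √((-1 + 0)*(-8) - 459) = √(-1*(-8) - 459) = √(8 - 459) = √(-451) = I*√451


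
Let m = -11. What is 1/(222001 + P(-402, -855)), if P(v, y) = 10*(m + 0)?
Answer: 1/221891 ≈ 4.5067e-6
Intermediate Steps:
P(v, y) = -110 (P(v, y) = 10*(-11 + 0) = 10*(-11) = -110)
1/(222001 + P(-402, -855)) = 1/(222001 - 110) = 1/221891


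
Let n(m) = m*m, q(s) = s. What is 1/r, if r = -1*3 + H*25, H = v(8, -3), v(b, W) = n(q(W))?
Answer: 1/222 ≈ 0.0045045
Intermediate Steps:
n(m) = m**2
v(b, W) = W**2
H = 9 (H = (-3)**2 = 9)
r = 222 (r = -1*3 + 9*25 = -3 + 225 = 222)
1/r = 1/222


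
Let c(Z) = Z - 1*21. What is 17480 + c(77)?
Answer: 17536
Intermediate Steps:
c(Z) = -21 + Z (c(Z) = Z - 21 = -21 + Z)
17480 + c(77) = 17480 + (-21 + 77) = 17480 + 56 = 17536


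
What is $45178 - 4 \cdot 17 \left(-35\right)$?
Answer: $47558$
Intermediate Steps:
$45178 - 4 \cdot 17 \left(-35\right) = 45178 - 68 \left(-35\right) = 45178 - -2380 = 45178 + 2380 = 47558$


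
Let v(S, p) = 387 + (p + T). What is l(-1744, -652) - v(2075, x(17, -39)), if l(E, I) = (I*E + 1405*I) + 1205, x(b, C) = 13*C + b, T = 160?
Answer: 222176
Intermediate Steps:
x(b, C) = b + 13*C
v(S, p) = 547 + p (v(S, p) = 387 + (p + 160) = 387 + (160 + p) = 547 + p)
l(E, I) = 1205 + 1405*I + E*I (l(E, I) = (E*I + 1405*I) + 1205 = (1405*I + E*I) + 1205 = 1205 + 1405*I + E*I)
l(-1744, -652) - v(2075, x(17, -39)) = (1205 + 1405*(-652) - 1744*(-652)) - (547 + (17 + 13*(-39))) = (1205 - 916060 + 1137088) - (547 + (17 - 507)) = 222233 - (547 - 490) = 222233 - 1*57 = 222233 - 57 = 222176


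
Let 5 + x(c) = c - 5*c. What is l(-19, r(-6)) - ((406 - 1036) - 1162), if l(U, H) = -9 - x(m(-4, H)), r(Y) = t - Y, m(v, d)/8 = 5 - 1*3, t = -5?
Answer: 1852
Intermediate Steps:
m(v, d) = 16 (m(v, d) = 8*(5 - 1*3) = 8*(5 - 3) = 8*2 = 16)
r(Y) = -5 - Y
x(c) = -5 - 4*c (x(c) = -5 + (c - 5*c) = -5 - 4*c)
l(U, H) = 60 (l(U, H) = -9 - (-5 - 4*16) = -9 - (-5 - 64) = -9 - 1*(-69) = -9 + 69 = 60)
l(-19, r(-6)) - ((406 - 1036) - 1162) = 60 - ((406 - 1036) - 1162) = 60 - (-630 - 1162) = 60 - 1*(-1792) = 60 + 1792 = 1852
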